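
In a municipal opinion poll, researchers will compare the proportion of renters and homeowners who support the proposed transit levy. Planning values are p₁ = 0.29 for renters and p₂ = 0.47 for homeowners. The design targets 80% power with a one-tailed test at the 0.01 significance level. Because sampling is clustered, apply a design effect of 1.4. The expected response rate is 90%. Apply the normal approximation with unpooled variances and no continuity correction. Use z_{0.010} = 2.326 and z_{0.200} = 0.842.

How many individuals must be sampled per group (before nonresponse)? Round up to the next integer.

n = 220 per group

n = (z_α + z_β)² · [p₁(1−p₁) + p₂(1−p₂)] / (p₁ − p₂)²
  = (2.326 + 0.842)² · (0.29·0.71 + 0.47·0.53) / (-0.18)²
  = (3.168)² · (0.2059 + 0.2491) / 0.0324
  = 10.0362 · 0.4550 / 0.0324
  = 140.94
Design effect: 1.4 × 140.94 = 197.32.
Adjust for 90% response: 197.32 / 0.90 = 219.24.
Round up → n = 220 per group.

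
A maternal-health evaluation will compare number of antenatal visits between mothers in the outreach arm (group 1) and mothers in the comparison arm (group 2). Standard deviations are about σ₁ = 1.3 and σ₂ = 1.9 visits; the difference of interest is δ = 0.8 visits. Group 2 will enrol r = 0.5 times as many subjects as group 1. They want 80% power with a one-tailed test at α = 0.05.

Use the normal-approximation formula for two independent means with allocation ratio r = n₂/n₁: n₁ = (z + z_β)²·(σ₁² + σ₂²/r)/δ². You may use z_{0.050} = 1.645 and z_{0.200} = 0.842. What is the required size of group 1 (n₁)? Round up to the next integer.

n₁ = 87

n₁ = (z_α + z_β)² · (σ₁² + σ₂²/r) / δ²
   = (1.645 + 0.842)² · (1.3² + 1.9²/0.5) / 0.8²
   = 6.1852 · (1.69 + 7.22) / 0.64
   = 6.1852 · 8.91 / 0.64
   = 86.11
Round up → n₁ = 87; n₂ = r·n₁ = 0.5 × 87 = 44.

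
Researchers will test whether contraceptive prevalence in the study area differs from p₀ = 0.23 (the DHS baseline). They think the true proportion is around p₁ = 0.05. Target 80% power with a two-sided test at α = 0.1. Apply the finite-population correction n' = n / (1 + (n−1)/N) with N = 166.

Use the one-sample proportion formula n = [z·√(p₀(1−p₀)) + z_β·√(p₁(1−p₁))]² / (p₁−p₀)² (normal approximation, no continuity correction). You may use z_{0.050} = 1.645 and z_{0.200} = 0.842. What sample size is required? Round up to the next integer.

n = 21

n = [z_{α/2}·√(p₀q₀) + z_β·√(p₁q₁)]² / (p₁ − p₀)²
  = [1.645·√(0.23·0.77) + 0.842·√(0.05·0.95)]² / (-0.18)²
  = [1.645·0.4208 + 0.842·0.2179]² / 0.0324
  = [0.8758]² / 0.0324
  = 23.67
Finite-population correction (N = 166): 23.67 / (1 + (23.67 − 1)/166) = 20.83.
Round up → n = 21.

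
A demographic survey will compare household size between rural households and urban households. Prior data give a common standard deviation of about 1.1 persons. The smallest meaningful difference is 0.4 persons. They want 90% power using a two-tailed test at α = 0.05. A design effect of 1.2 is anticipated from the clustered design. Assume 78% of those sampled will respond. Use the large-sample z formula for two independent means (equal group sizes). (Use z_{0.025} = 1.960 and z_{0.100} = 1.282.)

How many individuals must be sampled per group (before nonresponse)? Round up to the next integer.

n = (z_{α/2} + z_β)² · (σ₁² + σ₂²) / δ²
  = (1.960 + 1.282)² · (2·1.1² = 2.42) / 0.4²
  = 10.5106 · 2.42 / 0.16
  = 158.97
Design effect: 1.2 × 158.97 = 190.77.
Adjust for 78% response: 190.77 / 0.78 = 244.57.
Round up → n = 245 per group.

n = 245 per group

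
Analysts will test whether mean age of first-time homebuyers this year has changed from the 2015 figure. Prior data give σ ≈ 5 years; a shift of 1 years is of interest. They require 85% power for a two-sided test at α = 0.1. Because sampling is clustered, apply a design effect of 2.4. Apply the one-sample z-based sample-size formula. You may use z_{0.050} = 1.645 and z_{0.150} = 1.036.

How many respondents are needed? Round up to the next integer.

n = (z_{α/2} + z_β)² · σ² / δ²
  = (1.645 + 1.036)² · 5² / 1²
  = 7.1878 · 25 / 1
  = 179.69
Design effect: 2.4 × 179.69 = 431.27.
Round up → n = 432.

n = 432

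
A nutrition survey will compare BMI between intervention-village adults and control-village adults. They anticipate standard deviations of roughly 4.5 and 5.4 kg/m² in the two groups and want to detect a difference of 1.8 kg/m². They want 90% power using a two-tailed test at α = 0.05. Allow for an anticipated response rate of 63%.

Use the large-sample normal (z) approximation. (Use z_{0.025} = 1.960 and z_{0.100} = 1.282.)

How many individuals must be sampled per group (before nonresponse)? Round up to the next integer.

n = 255 per group

n = (z_{α/2} + z_β)² · (σ₁² + σ₂²) / δ²
  = (1.960 + 1.282)² · (4.5² + 5.4² = 49.41) / 1.8²
  = 10.5106 · 49.41 / 3.24
  = 160.29
Adjust for 63% response: 160.29 / 0.63 = 254.42.
Round up → n = 255 per group.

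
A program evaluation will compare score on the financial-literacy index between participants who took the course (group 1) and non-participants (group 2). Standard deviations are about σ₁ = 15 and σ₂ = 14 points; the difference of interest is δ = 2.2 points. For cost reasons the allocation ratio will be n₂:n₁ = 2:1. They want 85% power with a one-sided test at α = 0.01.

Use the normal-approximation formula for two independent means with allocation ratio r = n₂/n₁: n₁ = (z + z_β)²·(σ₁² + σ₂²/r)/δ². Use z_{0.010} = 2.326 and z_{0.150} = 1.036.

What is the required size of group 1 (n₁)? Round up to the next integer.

n₁ = (z_α + z_β)² · (σ₁² + σ₂²/r) / δ²
   = (2.326 + 1.036)² · (15² + 14²/2) / 2.2²
   = 11.3030 · (225 + 98) / 4.84
   = 11.3030 · 323 / 4.84
   = 754.31
Round up → n₁ = 755; n₂ = r·n₁ = 2 × 755 = 1510.

n₁ = 755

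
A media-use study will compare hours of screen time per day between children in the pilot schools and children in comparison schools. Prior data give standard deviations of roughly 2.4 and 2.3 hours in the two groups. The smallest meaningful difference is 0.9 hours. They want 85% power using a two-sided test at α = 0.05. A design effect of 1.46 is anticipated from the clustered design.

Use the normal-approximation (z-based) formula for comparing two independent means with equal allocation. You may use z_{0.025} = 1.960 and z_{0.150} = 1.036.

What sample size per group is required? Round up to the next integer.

n = (z_{α/2} + z_β)² · (σ₁² + σ₂²) / δ²
  = (1.960 + 1.036)² · (2.4² + 2.3² = 11.05) / 0.9²
  = 8.9760 · 11.05 / 0.81
  = 122.45
Design effect: 1.46 × 122.45 = 178.78.
Round up → n = 179 per group.

n = 179 per group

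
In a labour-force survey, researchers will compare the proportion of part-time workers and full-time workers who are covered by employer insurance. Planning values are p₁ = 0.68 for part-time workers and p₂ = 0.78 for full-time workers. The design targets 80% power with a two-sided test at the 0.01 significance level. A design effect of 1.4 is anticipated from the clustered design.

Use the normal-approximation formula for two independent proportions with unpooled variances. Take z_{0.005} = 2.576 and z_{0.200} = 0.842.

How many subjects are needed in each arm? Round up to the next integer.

n = 637 per group

n = (z_{α/2} + z_β)² · [p₁(1−p₁) + p₂(1−p₂)] / (p₁ − p₂)²
  = (2.576 + 0.842)² · (0.68·0.32 + 0.78·0.22) / (-0.10)²
  = (3.418)² · (0.2176 + 0.1716) / 0.0100
  = 11.6827 · 0.3892 / 0.0100
  = 454.69
Design effect: 1.4 × 454.69 = 636.57.
Round up → n = 637 per group.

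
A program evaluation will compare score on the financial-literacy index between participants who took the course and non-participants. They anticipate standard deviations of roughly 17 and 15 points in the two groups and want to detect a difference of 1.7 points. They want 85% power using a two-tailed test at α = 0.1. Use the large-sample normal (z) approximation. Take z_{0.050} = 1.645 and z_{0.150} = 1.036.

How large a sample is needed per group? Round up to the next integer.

n = 1279 per group

n = (z_{α/2} + z_β)² · (σ₁² + σ₂²) / δ²
  = (1.645 + 1.036)² · (17² + 15² = 514) / 1.7²
  = 7.1878 · 514 / 2.89
  = 1278.38
Round up → n = 1279 per group.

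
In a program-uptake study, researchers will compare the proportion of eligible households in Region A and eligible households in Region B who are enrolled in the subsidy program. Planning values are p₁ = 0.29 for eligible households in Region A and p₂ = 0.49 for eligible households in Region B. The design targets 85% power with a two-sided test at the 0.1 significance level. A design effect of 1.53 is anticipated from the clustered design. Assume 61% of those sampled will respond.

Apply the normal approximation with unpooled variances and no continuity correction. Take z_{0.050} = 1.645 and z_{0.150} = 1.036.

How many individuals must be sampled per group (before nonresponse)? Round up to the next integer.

n = 206 per group

n = (z_{α/2} + z_β)² · [p₁(1−p₁) + p₂(1−p₂)] / (p₁ − p₂)²
  = (1.645 + 1.036)² · (0.29·0.71 + 0.49·0.51) / (-0.20)²
  = (2.681)² · (0.2059 + 0.2499) / 0.0400
  = 7.1878 · 0.4558 / 0.0400
  = 81.90
Design effect: 1.53 × 81.90 = 125.31.
Adjust for 61% response: 125.31 / 0.61 = 205.43.
Round up → n = 206 per group.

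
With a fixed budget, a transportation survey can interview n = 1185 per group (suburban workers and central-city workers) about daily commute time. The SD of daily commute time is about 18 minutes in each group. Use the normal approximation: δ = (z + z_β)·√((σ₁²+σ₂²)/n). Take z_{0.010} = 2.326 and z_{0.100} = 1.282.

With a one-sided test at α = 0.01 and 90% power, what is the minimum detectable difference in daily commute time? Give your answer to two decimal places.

Minimum detectable difference ≈ 2.67 minutes

δ = (z_α + z_β) · √((σ₁²+σ₂²)/n)
  = (2.326 + 1.282) · √(648/1185)
  = 3.608 · √0.54684
  = 3.608 · 0.7395
  = 2.6681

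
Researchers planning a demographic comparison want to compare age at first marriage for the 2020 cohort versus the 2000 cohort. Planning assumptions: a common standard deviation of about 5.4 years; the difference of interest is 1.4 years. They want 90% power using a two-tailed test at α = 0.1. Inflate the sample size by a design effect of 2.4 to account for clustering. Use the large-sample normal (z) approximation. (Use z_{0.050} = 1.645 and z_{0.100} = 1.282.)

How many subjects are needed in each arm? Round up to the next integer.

n = 612 per group

n = (z_{α/2} + z_β)² · (σ₁² + σ₂²) / δ²
  = (1.645 + 1.282)² · (2·5.4² = 58.32) / 1.4²
  = 8.5673 · 58.32 / 1.96
  = 254.92
Design effect: 2.4 × 254.92 = 611.81.
Round up → n = 612 per group.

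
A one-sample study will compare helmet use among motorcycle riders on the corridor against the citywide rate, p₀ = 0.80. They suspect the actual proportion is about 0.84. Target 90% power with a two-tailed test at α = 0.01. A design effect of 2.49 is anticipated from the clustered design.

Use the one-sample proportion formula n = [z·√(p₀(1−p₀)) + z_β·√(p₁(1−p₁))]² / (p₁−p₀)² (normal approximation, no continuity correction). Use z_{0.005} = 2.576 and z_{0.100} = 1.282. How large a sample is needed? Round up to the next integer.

n = [z_{α/2}·√(p₀q₀) + z_β·√(p₁q₁)]² / (p₁ − p₀)²
  = [2.576·√(0.80·0.20) + 1.282·√(0.84·0.16)]² / (0.04)²
  = [2.576·0.4000 + 1.282·0.3666]² / 0.0016
  = [1.5004]² / 0.0016
  = 1406.98
Design effect: 2.49 × 1406.98 = 3503.38.
Round up → n = 3504.

n = 3504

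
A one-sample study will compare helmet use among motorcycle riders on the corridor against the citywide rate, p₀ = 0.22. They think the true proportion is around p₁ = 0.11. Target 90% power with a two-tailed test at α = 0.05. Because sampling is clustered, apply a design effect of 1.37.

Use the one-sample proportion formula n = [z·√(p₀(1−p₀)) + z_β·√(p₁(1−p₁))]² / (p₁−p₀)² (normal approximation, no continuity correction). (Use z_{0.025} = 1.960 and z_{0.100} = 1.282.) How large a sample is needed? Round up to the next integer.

n = 167

n = [z_{α/2}·√(p₀q₀) + z_β·√(p₁q₁)]² / (p₁ − p₀)²
  = [1.960·√(0.22·0.78) + 1.282·√(0.11·0.89)]² / (-0.11)²
  = [1.960·0.4142 + 1.282·0.3129]² / 0.0121
  = [1.2130]² / 0.0121
  = 121.61
Design effect: 1.37 × 121.61 = 166.61.
Round up → n = 167.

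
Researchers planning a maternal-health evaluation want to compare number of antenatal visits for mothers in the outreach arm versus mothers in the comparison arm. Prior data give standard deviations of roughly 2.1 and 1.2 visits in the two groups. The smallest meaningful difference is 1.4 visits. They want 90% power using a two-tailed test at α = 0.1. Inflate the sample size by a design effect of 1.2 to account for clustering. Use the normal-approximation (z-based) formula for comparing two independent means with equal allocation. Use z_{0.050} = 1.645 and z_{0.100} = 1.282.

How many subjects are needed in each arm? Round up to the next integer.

n = 31 per group

n = (z_{α/2} + z_β)² · (σ₁² + σ₂²) / δ²
  = (1.645 + 1.282)² · (2.1² + 1.2² = 5.85) / 1.4²
  = 8.5673 · 5.85 / 1.96
  = 25.57
Design effect: 1.2 × 25.57 = 30.69.
Round up → n = 31 per group.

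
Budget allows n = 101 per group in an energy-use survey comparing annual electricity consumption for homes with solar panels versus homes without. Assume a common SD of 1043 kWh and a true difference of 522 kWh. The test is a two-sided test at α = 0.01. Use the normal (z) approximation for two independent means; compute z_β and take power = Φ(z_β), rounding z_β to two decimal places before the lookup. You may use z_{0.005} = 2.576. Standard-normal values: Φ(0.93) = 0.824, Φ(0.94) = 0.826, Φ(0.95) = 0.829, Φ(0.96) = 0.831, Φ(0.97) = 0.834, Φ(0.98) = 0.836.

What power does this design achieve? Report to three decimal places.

Power ≈ 0.836

z_β = δ·√(n/(σ₁²+σ₂²)) − z_{α/2}
    = 522 · √(101/2175698) − 2.576
    = 522 · 0.00681 − 2.576
    = 3.5566 − 2.576 = 0.9806 → 0.98
Power = Φ(0.98) = 0.836.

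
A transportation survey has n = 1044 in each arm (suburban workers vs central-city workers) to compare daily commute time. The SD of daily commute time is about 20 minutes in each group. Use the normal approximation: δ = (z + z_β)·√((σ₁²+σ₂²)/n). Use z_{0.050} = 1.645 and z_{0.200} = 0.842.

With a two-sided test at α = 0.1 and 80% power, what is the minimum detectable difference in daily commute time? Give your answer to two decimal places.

δ = (z_{α/2} + z_β) · √((σ₁²+σ₂²)/n)
  = (1.645 + 0.842) · √(800/1044)
  = 2.487 · √0.76628
  = 2.487 · 0.8754
  = 2.1771

Minimum detectable difference ≈ 2.18 minutes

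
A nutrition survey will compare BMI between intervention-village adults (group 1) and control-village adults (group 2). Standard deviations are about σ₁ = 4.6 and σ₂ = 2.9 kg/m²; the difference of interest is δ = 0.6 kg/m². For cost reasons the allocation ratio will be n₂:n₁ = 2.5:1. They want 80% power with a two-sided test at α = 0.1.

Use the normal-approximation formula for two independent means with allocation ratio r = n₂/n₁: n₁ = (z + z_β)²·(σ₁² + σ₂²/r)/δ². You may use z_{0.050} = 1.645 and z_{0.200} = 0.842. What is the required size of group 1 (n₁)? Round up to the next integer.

n₁ = 422

n₁ = (z_{α/2} + z_β)² · (σ₁² + σ₂²/r) / δ²
   = (1.645 + 0.842)² · (4.6² + 2.9²/2.5) / 0.6²
   = 6.1852 · (21.16 + 3.364) / 0.36
   = 6.1852 · 24.524 / 0.36
   = 421.35
Round up → n₁ = 422; n₂ = r·n₁ = 2.5 × 422 = 1055.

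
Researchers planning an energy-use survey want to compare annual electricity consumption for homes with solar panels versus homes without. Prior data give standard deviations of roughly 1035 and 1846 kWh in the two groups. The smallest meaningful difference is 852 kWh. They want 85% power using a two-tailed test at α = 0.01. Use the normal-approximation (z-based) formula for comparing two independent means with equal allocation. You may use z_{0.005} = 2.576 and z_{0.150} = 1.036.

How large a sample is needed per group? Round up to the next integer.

n = (z_{α/2} + z_β)² · (σ₁² + σ₂²) / δ²
  = (2.576 + 1.036)² · (1035² + 1846² = 4478941) / 852²
  = 13.0465 · 4478941 / 725904
  = 80.50
Round up → n = 81 per group.

n = 81 per group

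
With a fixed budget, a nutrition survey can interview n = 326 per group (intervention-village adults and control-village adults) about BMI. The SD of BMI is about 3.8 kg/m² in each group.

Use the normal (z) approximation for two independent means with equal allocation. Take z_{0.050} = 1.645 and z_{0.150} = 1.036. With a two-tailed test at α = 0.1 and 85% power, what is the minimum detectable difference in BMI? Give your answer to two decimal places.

Minimum detectable difference ≈ 0.80 kg/m²

δ = (z_{α/2} + z_β) · √((σ₁²+σ₂²)/n)
  = (1.645 + 1.036) · √(28.88/326)
  = 2.681 · √0.08859
  = 2.681 · 0.2976
  = 0.7980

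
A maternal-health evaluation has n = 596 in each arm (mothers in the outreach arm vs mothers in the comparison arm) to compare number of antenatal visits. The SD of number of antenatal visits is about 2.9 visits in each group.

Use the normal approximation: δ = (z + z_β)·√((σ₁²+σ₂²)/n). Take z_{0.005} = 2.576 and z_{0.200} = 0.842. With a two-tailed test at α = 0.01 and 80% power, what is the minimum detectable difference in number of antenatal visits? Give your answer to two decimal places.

Minimum detectable difference ≈ 0.57 visits

δ = (z_{α/2} + z_β) · √((σ₁²+σ₂²)/n)
  = (2.576 + 0.842) · √(16.82/596)
  = 3.418 · √0.02822
  = 3.418 · 0.1680
  = 0.5742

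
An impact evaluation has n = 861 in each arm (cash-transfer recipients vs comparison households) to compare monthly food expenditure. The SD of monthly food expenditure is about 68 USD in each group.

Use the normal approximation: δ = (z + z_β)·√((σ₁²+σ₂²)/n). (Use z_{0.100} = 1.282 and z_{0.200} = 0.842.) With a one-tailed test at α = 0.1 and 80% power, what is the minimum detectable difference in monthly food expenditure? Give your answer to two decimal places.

Minimum detectable difference ≈ 6.96 USD

δ = (z_α + z_β) · √((σ₁²+σ₂²)/n)
  = (1.282 + 0.842) · √(9248/861)
  = 2.124 · √10.741
  = 2.124 · 3.2773
  = 6.9611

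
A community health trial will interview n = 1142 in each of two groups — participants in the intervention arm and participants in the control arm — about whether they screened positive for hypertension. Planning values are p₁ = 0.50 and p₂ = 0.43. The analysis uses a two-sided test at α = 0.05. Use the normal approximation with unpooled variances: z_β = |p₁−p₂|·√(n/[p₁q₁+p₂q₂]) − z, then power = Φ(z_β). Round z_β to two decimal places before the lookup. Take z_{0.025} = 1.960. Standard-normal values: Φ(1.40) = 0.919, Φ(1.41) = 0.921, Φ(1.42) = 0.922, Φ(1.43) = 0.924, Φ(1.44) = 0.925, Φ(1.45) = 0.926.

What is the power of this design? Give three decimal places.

Power ≈ 0.919

z_β = |p₁−p₂|·√(n/[p₁q₁+p₂q₂]) − z_{α/2}
    = 0.07 · √(1142/0.4951) − 1.960
    = 0.07 · 48.0271 − 1.960
    = 3.3619 − 1.960 = 1.4019 → 1.40
Power = Φ(1.40) = 0.919.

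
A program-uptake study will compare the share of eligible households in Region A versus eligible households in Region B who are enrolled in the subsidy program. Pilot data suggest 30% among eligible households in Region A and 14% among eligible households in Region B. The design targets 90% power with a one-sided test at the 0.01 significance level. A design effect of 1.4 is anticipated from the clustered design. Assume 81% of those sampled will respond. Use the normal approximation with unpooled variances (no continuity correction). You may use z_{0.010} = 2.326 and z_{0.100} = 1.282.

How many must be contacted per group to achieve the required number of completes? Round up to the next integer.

n = (z_α + z_β)² · [p₁(1−p₁) + p₂(1−p₂)] / (p₁ − p₂)²
  = (2.326 + 1.282)² · (0.30·0.70 + 0.14·0.86) / (0.16)²
  = (3.608)² · (0.2100 + 0.1204) / 0.0256
  = 13.0177 · 0.3304 / 0.0256
  = 168.01
Design effect: 1.4 × 168.01 = 235.21.
Adjust for 81% response: 235.21 / 0.81 = 290.39.
Round up → n = 291 per group.

n = 291 per group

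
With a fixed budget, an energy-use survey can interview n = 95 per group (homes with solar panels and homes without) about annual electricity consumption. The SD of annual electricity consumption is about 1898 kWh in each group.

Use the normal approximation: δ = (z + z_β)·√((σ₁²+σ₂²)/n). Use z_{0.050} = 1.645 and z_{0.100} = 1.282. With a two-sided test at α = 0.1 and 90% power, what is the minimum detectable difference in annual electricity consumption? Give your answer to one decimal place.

δ = (z_{α/2} + z_β) · √((σ₁²+σ₂²)/n)
  = (1.645 + 1.282) · √(7204808/95)
  = 2.927 · √75840.1
  = 2.927 · 275.3908
  = 806.0688

Minimum detectable difference ≈ 806.1 kWh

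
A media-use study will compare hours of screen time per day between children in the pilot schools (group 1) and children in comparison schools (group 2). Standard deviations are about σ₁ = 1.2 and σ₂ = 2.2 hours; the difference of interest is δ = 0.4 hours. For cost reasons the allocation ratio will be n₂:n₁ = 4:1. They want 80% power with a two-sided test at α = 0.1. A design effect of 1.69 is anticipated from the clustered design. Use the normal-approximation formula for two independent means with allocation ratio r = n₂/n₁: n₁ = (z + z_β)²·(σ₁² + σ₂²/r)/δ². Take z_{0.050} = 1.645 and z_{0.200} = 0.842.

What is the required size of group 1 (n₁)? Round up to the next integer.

n₁ = (z_{α/2} + z_β)² · (σ₁² + σ₂²/r) / δ²
   = (1.645 + 0.842)² · (1.2² + 2.2²/4) / 0.4²
   = 6.1852 · (1.44 + 1.21) / 0.16
   = 6.1852 · 2.65 / 0.16
   = 102.44
Design effect: 1.69 × 102.44 = 173.13.
Round up → n₁ = 174; n₂ = r·n₁ = 4 × 174 = 696.

n₁ = 174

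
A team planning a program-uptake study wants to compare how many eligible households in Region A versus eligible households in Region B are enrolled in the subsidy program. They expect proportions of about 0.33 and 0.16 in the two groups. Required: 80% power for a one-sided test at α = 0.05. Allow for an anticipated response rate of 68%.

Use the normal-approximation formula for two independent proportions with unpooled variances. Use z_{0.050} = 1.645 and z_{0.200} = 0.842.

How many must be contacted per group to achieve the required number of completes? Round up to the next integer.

n = (z_α + z_β)² · [p₁(1−p₁) + p₂(1−p₂)] / (p₁ − p₂)²
  = (1.645 + 0.842)² · (0.33·0.67 + 0.16·0.84) / (0.17)²
  = (2.487)² · (0.2211 + 0.1344) / 0.0289
  = 6.1852 · 0.3555 / 0.0289
  = 76.08
Adjust for 68% response: 76.08 / 0.68 = 111.89.
Round up → n = 112 per group.

n = 112 per group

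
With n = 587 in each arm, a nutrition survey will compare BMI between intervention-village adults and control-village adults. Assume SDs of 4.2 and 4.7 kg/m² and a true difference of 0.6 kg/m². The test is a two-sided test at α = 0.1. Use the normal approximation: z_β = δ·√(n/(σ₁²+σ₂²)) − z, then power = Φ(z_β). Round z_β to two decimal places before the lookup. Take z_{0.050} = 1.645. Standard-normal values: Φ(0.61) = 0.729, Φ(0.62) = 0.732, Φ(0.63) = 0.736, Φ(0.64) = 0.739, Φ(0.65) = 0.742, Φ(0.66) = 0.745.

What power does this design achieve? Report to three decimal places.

z_β = δ·√(n/(σ₁²+σ₂²)) − z_{α/2}
    = 0.6 · √(587/39.73) − 1.645
    = 0.6 · 3.84379 − 1.645
    = 2.3063 − 1.645 = 0.6613 → 0.66
Power = Φ(0.66) = 0.745.

Power ≈ 0.745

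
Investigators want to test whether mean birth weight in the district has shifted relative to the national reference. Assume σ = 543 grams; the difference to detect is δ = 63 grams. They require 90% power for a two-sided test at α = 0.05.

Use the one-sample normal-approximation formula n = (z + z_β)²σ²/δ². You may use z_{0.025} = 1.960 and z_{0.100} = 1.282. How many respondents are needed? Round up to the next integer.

n = (z_{α/2} + z_β)² · σ² / δ²
  = (1.960 + 1.282)² · 543² / 63²
  = 10.5106 · 294849 / 3969
  = 780.81
Round up → n = 781.

n = 781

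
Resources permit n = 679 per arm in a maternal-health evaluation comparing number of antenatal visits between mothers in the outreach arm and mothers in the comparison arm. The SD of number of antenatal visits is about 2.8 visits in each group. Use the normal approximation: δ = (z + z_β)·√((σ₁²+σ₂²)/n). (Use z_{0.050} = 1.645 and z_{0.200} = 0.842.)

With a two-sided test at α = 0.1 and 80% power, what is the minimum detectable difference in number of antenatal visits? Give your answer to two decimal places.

Minimum detectable difference ≈ 0.38 visits

δ = (z_{α/2} + z_β) · √((σ₁²+σ₂²)/n)
  = (1.645 + 0.842) · √(15.68/679)
  = 2.487 · √0.02309
  = 2.487 · 0.1520
  = 0.3779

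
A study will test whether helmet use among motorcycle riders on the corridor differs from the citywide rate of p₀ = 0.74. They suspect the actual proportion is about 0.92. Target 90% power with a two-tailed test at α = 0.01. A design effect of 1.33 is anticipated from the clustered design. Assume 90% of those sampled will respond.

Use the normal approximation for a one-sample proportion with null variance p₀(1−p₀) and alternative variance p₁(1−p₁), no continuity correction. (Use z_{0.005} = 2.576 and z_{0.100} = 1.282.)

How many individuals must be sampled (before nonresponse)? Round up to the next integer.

n = [z_{α/2}·√(p₀q₀) + z_β·√(p₁q₁)]² / (p₁ − p₀)²
  = [2.576·√(0.74·0.26) + 1.282·√(0.92·0.08)]² / (0.18)²
  = [2.576·0.4386 + 1.282·0.2713]² / 0.0324
  = [1.4777]² / 0.0324
  = 67.40
Design effect: 1.33 × 67.40 = 89.64.
Adjust for 90% response: 89.64 / 0.90 = 99.60.
Round up → n = 100.

n = 100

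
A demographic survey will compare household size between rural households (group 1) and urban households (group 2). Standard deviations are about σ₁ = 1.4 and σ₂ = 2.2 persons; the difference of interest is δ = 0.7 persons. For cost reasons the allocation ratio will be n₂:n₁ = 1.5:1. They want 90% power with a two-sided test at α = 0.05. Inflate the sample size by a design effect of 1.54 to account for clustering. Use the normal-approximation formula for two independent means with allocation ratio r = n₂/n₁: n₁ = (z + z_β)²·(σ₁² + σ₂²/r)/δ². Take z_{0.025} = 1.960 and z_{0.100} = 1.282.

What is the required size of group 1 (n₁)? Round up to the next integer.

n₁ = 172

n₁ = (z_{α/2} + z_β)² · (σ₁² + σ₂²/r) / δ²
   = (1.960 + 1.282)² · (1.4² + 2.2²/1.5) / 0.7²
   = 10.5106 · (1.96 + 3.2267) / 0.49
   = 10.5106 · 5.1867 / 0.49
   = 111.25
Design effect: 1.54 × 111.25 = 171.33.
Round up → n₁ = 172; n₂ = r·n₁ = 1.5 × 172 = 258.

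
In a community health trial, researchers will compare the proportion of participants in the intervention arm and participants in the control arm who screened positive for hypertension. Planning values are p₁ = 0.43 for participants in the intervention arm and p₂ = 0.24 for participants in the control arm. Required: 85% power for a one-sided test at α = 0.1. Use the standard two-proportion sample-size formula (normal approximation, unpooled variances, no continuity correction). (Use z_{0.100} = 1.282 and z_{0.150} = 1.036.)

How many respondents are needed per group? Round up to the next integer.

n = (z_α + z_β)² · [p₁(1−p₁) + p₂(1−p₂)] / (p₁ − p₂)²
  = (1.282 + 1.036)² · (0.43·0.57 + 0.24·0.76) / (0.19)²
  = (2.318)² · (0.2451 + 0.1824) / 0.0361
  = 5.3731 · 0.4275 / 0.0361
  = 63.63
Round up → n = 64 per group.

n = 64 per group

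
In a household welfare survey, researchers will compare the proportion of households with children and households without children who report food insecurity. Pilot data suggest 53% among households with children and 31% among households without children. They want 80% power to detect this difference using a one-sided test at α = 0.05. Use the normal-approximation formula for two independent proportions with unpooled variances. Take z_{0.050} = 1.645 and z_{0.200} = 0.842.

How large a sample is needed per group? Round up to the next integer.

n = (z_α + z_β)² · [p₁(1−p₁) + p₂(1−p₂)] / (p₁ − p₂)²
  = (1.645 + 0.842)² · (0.53·0.47 + 0.31·0.69) / (0.22)²
  = (2.487)² · (0.2491 + 0.2139) / 0.0484
  = 6.1852 · 0.4630 / 0.0484
  = 59.17
Round up → n = 60 per group.

n = 60 per group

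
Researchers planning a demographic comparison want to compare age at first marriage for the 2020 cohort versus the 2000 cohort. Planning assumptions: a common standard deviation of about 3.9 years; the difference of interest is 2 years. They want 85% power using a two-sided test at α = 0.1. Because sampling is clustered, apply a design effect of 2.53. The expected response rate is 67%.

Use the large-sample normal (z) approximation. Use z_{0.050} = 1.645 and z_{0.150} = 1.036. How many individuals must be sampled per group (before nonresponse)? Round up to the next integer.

n = (z_{α/2} + z_β)² · (σ₁² + σ₂²) / δ²
  = (1.645 + 1.036)² · (2·3.9² = 30.42) / 2²
  = 7.1878 · 30.42 / 4
  = 54.66
Design effect: 2.53 × 54.66 = 138.30.
Adjust for 67% response: 138.30 / 0.67 = 206.41.
Round up → n = 207 per group.

n = 207 per group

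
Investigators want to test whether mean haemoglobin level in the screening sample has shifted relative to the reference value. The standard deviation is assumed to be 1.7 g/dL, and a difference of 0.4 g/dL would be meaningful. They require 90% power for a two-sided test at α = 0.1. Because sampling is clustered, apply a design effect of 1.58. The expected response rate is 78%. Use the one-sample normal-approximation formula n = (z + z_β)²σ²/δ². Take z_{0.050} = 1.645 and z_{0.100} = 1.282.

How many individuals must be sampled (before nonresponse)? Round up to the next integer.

n = (z_{α/2} + z_β)² · σ² / δ²
  = (1.645 + 1.282)² · 1.7² / 0.4²
  = 8.5673 · 2.89 / 0.16
  = 154.75
Design effect: 1.58 × 154.75 = 244.50.
Adjust for 78% response: 244.50 / 0.78 = 313.46.
Round up → n = 314.

n = 314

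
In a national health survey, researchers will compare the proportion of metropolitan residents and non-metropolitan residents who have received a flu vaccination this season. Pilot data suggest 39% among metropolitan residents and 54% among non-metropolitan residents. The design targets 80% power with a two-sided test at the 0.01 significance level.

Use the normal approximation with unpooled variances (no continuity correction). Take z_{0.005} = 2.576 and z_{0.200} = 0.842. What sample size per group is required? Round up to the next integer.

n = 253 per group

n = (z_{α/2} + z_β)² · [p₁(1−p₁) + p₂(1−p₂)] / (p₁ − p₂)²
  = (2.576 + 0.842)² · (0.39·0.61 + 0.54·0.46) / (-0.15)²
  = (3.418)² · (0.2379 + 0.2484) / 0.0225
  = 11.6827 · 0.4863 / 0.0225
  = 252.50
Round up → n = 253 per group.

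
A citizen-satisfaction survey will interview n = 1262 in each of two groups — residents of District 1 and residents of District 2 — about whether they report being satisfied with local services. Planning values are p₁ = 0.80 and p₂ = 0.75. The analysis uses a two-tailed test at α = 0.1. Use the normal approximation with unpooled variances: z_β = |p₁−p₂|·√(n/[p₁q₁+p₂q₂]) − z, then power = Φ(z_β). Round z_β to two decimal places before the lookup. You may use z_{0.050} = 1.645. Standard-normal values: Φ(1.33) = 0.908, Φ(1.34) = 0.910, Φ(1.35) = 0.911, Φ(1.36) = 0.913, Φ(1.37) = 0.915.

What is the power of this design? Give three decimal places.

z_β = |p₁−p₂|·√(n/[p₁q₁+p₂q₂]) − z_{α/2}
    = 0.05 · √(1262/0.3475) − 1.645
    = 0.05 · 60.2632 − 1.645
    = 3.0132 − 1.645 = 1.3682 → 1.37
Power = Φ(1.37) = 0.915.

Power ≈ 0.915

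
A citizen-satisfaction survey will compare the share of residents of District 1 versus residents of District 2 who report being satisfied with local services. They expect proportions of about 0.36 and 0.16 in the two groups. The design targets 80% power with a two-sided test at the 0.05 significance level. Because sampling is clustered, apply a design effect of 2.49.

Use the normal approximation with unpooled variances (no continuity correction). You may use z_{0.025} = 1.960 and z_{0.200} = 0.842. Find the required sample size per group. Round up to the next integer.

n = 179 per group

n = (z_{α/2} + z_β)² · [p₁(1−p₁) + p₂(1−p₂)] / (p₁ − p₂)²
  = (1.960 + 0.842)² · (0.36·0.64 + 0.16·0.84) / (0.20)²
  = (2.802)² · (0.2304 + 0.1344) / 0.0400
  = 7.8512 · 0.3648 / 0.0400
  = 71.60
Design effect: 2.49 × 71.60 = 178.29.
Round up → n = 179 per group.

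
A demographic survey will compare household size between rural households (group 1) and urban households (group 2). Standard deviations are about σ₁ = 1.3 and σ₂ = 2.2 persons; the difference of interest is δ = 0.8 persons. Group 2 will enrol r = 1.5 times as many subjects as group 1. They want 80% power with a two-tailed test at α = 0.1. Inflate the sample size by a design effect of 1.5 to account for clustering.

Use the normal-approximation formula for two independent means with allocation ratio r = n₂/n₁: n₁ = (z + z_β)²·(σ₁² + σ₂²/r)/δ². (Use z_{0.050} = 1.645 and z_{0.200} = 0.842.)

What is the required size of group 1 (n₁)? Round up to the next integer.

n₁ = (z_{α/2} + z_β)² · (σ₁² + σ₂²/r) / δ²
   = (1.645 + 0.842)² · (1.3² + 2.2²/1.5) / 0.8²
   = 6.1852 · (1.69 + 3.2267) / 0.64
   = 6.1852 · 4.9167 / 0.64
   = 47.52
Design effect: 1.5 × 47.52 = 71.27.
Round up → n₁ = 72; n₂ = r·n₁ = 1.5 × 72 = 108.

n₁ = 72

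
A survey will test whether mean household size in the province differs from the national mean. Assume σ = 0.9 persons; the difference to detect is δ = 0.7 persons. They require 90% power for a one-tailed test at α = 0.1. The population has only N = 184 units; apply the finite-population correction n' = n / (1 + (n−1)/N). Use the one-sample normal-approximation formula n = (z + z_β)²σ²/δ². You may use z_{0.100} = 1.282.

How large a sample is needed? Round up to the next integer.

n = 11

n = (z_α + z_β)² · σ² / δ²
  = (1.282 + 1.282)² · 0.9² / 0.7²
  = 6.5741 · 0.81 / 0.49
  = 10.87
Finite-population correction (N = 184): 10.87 / (1 + (10.87 − 1)/184) = 10.31.
Round up → n = 11.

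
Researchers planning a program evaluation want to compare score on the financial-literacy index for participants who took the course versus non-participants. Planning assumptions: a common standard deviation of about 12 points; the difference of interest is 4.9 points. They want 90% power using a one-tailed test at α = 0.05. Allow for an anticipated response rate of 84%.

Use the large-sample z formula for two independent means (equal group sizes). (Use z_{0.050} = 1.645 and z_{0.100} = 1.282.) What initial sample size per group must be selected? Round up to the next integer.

n = (z_α + z_β)² · (σ₁² + σ₂²) / δ²
  = (1.645 + 1.282)² · (2·12² = 288) / 4.9²
  = 8.5673 · 288 / 24.01
  = 102.77
Adjust for 84% response: 102.77 / 0.84 = 122.34.
Round up → n = 123 per group.

n = 123 per group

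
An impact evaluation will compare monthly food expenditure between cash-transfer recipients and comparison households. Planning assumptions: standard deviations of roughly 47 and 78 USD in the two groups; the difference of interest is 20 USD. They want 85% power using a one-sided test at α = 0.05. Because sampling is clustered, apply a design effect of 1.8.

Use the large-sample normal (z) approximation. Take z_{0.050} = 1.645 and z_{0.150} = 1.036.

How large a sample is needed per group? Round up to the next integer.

n = (z_α + z_β)² · (σ₁² + σ₂²) / δ²
  = (1.645 + 1.036)² · (47² + 78² = 8293) / 20²
  = 7.1878 · 8293 / 400
  = 149.02
Design effect: 1.8 × 149.02 = 268.24.
Round up → n = 269 per group.

n = 269 per group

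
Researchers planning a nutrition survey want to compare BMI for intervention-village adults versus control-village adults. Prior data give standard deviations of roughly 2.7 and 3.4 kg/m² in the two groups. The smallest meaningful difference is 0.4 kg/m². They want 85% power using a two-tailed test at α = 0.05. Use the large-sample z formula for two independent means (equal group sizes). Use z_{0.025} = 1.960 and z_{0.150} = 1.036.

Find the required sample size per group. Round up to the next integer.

n = 1058 per group

n = (z_{α/2} + z_β)² · (σ₁² + σ₂²) / δ²
  = (1.960 + 1.036)² · (2.7² + 3.4² = 18.85) / 0.4²
  = 8.9760 · 18.85 / 0.16
  = 1057.49
Round up → n = 1058 per group.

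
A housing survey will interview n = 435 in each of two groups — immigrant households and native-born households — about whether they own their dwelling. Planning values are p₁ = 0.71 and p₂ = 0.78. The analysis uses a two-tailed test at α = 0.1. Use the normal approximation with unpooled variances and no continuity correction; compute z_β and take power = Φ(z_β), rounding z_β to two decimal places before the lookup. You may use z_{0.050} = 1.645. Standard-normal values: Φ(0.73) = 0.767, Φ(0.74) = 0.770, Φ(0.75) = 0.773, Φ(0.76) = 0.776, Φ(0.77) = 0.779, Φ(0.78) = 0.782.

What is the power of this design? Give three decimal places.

z_β = |p₁−p₂|·√(n/[p₁q₁+p₂q₂]) − z_{α/2}
    = 0.07 · √(435/0.3775) − 1.645
    = 0.07 · 33.9458 − 1.645
    = 2.3762 − 1.645 = 0.7312 → 0.73
Power = Φ(0.73) = 0.767.

Power ≈ 0.767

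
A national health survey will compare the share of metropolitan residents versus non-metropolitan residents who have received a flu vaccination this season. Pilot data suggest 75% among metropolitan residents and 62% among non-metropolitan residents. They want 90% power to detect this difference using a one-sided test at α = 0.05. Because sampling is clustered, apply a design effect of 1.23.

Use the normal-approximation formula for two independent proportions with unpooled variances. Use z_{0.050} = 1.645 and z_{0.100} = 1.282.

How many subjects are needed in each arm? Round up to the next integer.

n = (z_α + z_β)² · [p₁(1−p₁) + p₂(1−p₂)] / (p₁ − p₂)²
  = (1.645 + 1.282)² · (0.75·0.25 + 0.62·0.38) / (0.13)²
  = (2.927)² · (0.1875 + 0.2356) / 0.0169
  = 8.5673 · 0.4231 / 0.0169
  = 214.49
Design effect: 1.23 × 214.49 = 263.82.
Round up → n = 264 per group.

n = 264 per group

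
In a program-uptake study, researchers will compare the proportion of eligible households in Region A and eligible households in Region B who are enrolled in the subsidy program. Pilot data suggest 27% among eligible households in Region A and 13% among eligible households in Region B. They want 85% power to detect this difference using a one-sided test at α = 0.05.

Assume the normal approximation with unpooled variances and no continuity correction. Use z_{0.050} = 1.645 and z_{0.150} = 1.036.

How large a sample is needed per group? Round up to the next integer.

n = (z_α + z_β)² · [p₁(1−p₁) + p₂(1−p₂)] / (p₁ − p₂)²
  = (1.645 + 1.036)² · (0.27·0.73 + 0.13·0.87) / (0.14)²
  = (2.681)² · (0.1971 + 0.1131) / 0.0196
  = 7.1878 · 0.3102 / 0.0196
  = 113.76
Round up → n = 114 per group.

n = 114 per group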